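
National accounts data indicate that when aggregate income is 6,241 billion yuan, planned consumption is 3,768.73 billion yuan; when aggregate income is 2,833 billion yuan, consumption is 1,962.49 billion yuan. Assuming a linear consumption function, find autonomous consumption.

a = 461

MPC = ΔC/ΔY = (3768.73 − 1962.49)/(6241 − 2833) = 1806.24/3408 = 0.53
a = C − MPC·Y = 1962.49 − 0.53(2833) = 1962.49 − 1501.49 = 461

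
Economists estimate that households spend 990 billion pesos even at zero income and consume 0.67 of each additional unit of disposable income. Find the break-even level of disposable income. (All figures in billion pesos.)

Y = 3000

At break-even, C = Y: 990 + 0.67Y = Y
0.33Y = 990, so Y = 990/0.33 = 3000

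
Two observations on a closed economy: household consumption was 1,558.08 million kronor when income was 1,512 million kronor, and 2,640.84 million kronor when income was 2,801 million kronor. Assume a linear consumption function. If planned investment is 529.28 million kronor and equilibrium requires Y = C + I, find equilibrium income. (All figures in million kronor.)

MPC = (2640.84 − 1558.08)/(2801 − 1512) = 1082.76/1289 = 0.84
a = 1558.08 − 0.84(1512) = 288
Equilibrium: Y = 288 + 0.84Y + 529.28
0.16Y = 817.28, so Y = 817.28/0.16 = 5108

Y = 5108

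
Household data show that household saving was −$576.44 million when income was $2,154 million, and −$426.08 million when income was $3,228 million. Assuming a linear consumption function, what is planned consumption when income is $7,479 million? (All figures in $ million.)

MPS = ΔS/ΔY = (-426.08 − (-576.44))/(3228 − 2154) = 150.36/1074 = 0.14
MPC = 1 − MPS = 0.86
Autonomous saving = -576.44 − 0.14(2154) = -878, so a = 878
C = 878 + 0.86(7479) = 878 + 6431.94 = 7309.94

C = 7309.94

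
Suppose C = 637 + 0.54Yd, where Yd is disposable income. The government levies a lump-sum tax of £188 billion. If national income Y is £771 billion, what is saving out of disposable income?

S = -368.82

Yd = Y − T = 771 − 188 = 583
C = 637 + 0.54(583) = 637 + 314.82 = 951.82
S = Yd − C = 583 − 951.82 = -368.82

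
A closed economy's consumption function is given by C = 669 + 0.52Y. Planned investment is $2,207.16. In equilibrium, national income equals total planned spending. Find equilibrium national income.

Y = 5992

Y = C + I = 669 + 0.52Y + 2207.16
Y − 0.52Y = 2876.16
0.48Y = 2876.16, so Y = 2876.16/0.48 = 5992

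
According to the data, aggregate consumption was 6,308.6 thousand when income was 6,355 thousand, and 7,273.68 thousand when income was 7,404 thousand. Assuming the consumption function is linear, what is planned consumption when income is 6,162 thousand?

C = 6131.04

MPC = (7273.68 − 6308.6)/(7404 − 6355) = 965.08/1049 = 0.92
a = 6308.6 − 0.92(6355) = 6308.6 − 5846.6 = 462
C = 462 + 0.92(6162) = 462 + 5669.04 = 6131.04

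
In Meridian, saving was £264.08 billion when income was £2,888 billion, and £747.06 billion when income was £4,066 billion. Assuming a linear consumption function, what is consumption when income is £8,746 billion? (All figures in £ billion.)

C = 6080.14

MPS = ΔS/ΔY = (747.06 − 264.08)/(4066 − 2888) = 482.98/1178 = 0.41
MPC = 1 − MPS = 0.59
Autonomous saving = 264.08 − 0.41(2888) = -920, so a = 920
C = 920 + 0.59(8746) = 920 + 5160.14 = 6080.14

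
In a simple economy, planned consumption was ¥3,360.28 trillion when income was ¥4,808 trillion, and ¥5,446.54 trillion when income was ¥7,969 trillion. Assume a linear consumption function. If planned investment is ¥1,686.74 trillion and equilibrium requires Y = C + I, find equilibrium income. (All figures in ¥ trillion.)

Y = 5511

MPC = (5446.54 − 3360.28)/(7969 − 4808) = 2086.26/3161 = 0.66
a = 3360.28 − 0.66(4808) = 187
Equilibrium: Y = 187 + 0.66Y + 1686.74
0.34Y = 1873.74, so Y = 1873.74/0.34 = 5511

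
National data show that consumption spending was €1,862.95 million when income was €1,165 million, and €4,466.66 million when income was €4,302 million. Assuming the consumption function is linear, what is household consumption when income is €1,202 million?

C = 1893.66

MPC = (4466.66 − 1862.95)/(4302 − 1165) = 2603.71/3137 = 0.83
a = 1862.95 − 0.83(1165) = 1862.95 − 966.95 = 896
C = 896 + 0.83(1202) = 896 + 997.66 = 1893.66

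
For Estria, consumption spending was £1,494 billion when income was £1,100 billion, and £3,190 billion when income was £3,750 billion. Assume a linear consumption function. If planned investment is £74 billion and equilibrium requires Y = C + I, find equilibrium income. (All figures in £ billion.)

Y = 2400

MPC = (3190 − 1494)/(3750 − 1100) = 1696/2650 = 0.64
a = 1494 − 0.64(1100) = 790
Equilibrium: Y = 790 + 0.64Y + 74
0.36Y = 864, so Y = 864/0.36 = 2400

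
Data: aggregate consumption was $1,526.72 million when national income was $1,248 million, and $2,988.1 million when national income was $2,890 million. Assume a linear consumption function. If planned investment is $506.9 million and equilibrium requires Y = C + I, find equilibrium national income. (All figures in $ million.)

MPC = (2988.1 − 1526.72)/(2890 − 1248) = 1461.38/1642 = 0.89
a = 1526.72 − 0.89(1248) = 416
Equilibrium: Y = 416 + 0.89Y + 506.9
0.11Y = 922.9, so Y = 922.9/0.11 = 8390

Y = 8390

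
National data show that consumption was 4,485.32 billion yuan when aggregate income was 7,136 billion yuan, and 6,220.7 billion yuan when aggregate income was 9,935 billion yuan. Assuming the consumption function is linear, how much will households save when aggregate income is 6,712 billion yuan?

S = 2489.56

MPC = (6220.7 − 4485.32)/(9935 − 7136) = 1735.38/2799 = 0.62
a = 4485.32 − 0.62(7136) = 4485.32 − 4424.32 = 61
C = 61 + 0.62(6712) = 4222.44
S = 6712 − 4222.44 = 2489.56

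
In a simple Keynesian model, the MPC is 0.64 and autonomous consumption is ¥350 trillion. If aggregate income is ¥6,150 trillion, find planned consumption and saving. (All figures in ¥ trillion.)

C = 350 + 0.64(6150) = 350 + 3936 = 4286
S = Y − C = 6150 − 4286 = 1864

C = 4286; S = 1864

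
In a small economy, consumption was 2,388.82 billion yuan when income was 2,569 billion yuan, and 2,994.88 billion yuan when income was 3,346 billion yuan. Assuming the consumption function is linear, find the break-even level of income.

MPC = (2994.88 − 2388.82)/(3346 − 2569) = 606.06/777 = 0.78
a = 2388.82 − 0.78(2569) = 2388.82 − 2003.82 = 385
Break-even: Y = a/(1−MPC) = 385/0.22 = 1750

Y = 1750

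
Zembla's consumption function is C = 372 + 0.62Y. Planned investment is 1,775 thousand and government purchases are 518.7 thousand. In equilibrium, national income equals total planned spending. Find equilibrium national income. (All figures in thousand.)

Y = 7015

Y = C + I + G = 372 + 0.62Y + 1775 + 518.7
Y − 0.62Y = 2665.7
0.38Y = 2665.7, so Y = 2665.7/0.38 = 7015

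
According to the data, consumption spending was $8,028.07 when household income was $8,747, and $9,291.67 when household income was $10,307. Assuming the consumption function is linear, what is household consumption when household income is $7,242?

MPC = (9291.67 − 8028.07)/(10307 − 8747) = 1263.6/1560 = 0.81
a = 8028.07 − 0.81(8747) = 8028.07 − 7085.07 = 943
C = 943 + 0.81(7242) = 943 + 5866.02 = 6809.02

C = 6809.02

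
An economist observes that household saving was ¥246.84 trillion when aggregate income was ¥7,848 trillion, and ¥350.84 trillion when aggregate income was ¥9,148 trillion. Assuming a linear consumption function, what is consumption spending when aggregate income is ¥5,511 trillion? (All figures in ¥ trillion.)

C = 5451.12

MPS = ΔS/ΔY = (350.84 − 246.84)/(9148 − 7848) = 104/1300 = 0.08
MPC = 1 − MPS = 0.92
Autonomous saving = 246.84 − 0.08(7848) = -381, so a = 381
C = 381 + 0.92(5511) = 381 + 5070.12 = 5451.12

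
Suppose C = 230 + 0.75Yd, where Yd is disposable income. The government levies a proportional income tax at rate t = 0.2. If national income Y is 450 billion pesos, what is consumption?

Yd = (1 − 0.2)(450) = 0.8(450) = 360
C = 230 + 0.75(360) = 230 + 270 = 500

C = 500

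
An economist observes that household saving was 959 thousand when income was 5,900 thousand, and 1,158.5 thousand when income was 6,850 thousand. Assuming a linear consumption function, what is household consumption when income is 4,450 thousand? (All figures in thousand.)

C = 3795.5

MPS = ΔS/ΔY = (1158.5 − 959)/(6850 − 5900) = 199.5/950 = 0.21
MPC = 1 − MPS = 0.79
Autonomous saving = 959 − 0.21(5900) = -280, so a = 280
C = 280 + 0.79(4450) = 280 + 3515.5 = 3795.5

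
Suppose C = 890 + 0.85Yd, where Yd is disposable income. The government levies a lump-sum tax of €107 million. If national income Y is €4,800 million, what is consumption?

Yd = Y − T = 4800 − 107 = 4693
C = 890 + 0.85(4693) = 890 + 3989.05 = 4879.05

C = 4879.05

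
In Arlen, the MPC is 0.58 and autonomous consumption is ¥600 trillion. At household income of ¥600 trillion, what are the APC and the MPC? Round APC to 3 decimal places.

APC = 1.580; MPC = 0.58

MPC = 0.58 (the slope of the consumption function)
C = 600 + 0.58(600) = 948, so APC = 948/600 = 1.580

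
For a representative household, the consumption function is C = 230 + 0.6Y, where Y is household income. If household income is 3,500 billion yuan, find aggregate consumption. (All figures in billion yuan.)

C = 2330

C = 230 + 0.6(3500) = 230 + 2100 = 2330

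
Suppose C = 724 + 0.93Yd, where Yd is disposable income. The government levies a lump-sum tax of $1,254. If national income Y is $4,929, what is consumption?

Yd = Y − T = 4929 − 1254 = 3675
C = 724 + 0.93(3675) = 724 + 3417.75 = 4141.75

C = 4141.75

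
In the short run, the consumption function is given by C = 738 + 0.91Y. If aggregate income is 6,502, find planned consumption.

C = 738 + 0.91(6502) = 738 + 5916.82 = 6654.82

C = 6654.82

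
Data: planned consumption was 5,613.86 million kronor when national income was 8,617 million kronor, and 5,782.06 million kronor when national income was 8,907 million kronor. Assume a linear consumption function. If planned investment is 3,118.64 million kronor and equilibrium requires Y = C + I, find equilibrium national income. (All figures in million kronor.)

MPC = (5782.06 − 5613.86)/(8907 − 8617) = 168.2/290 = 0.58
a = 5613.86 − 0.58(8617) = 616
Equilibrium: Y = 616 + 0.58Y + 3118.64
0.42Y = 3734.64, so Y = 3734.64/0.42 = 8892

Y = 8892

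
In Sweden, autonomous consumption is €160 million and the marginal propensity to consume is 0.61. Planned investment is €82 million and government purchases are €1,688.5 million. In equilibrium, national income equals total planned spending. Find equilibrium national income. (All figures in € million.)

Y = C + I + G = 160 + 0.61Y + 82 + 1688.5
Y − 0.61Y = 1930.5
0.39Y = 1930.5, so Y = 1930.5/0.39 = 4950

Y = 4950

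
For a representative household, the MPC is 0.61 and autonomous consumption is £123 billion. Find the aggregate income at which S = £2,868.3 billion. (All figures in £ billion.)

S = Y − C = -123 + 0.39Y
-123 + 0.39Y = 2868.3, so 0.39Y = 2991.3 and Y = 7670

Y = 7670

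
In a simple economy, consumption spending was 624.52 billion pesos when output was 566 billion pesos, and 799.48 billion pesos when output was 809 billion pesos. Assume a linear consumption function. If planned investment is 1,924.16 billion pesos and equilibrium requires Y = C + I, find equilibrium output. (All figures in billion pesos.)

Y = 7647

MPC = (799.48 − 624.52)/(809 − 566) = 174.96/243 = 0.72
a = 624.52 − 0.72(566) = 217
Equilibrium: Y = 217 + 0.72Y + 1924.16
0.28Y = 2141.16, so Y = 2141.16/0.28 = 7647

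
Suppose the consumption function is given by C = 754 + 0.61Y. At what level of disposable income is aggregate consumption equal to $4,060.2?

754 + 0.61Y = 4060.2
0.61Y = 3306.2, so Y = 3306.2/0.61 = 5420

Y = 5420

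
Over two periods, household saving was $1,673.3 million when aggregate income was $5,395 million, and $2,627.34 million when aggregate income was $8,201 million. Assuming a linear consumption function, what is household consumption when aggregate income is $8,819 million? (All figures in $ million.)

C = 5981.54

MPS = ΔS/ΔY = (2627.34 − 1673.3)/(8201 − 5395) = 954.04/2806 = 0.34
MPC = 1 − MPS = 0.66
Autonomous saving = 1673.3 − 0.34(5395) = -161, so a = 161
C = 161 + 0.66(8819) = 161 + 5820.54 = 5981.54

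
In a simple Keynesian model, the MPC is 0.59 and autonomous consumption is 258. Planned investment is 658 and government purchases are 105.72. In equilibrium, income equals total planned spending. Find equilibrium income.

Y = C + I + G = 258 + 0.59Y + 658 + 105.72
Y − 0.59Y = 1021.72
0.41Y = 1021.72, so Y = 1021.72/0.41 = 2492

Y = 2492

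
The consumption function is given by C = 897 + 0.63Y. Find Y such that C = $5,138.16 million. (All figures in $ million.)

897 + 0.63Y = 5138.16
0.63Y = 4241.16, so Y = 4241.16/0.63 = 6732

Y = 6732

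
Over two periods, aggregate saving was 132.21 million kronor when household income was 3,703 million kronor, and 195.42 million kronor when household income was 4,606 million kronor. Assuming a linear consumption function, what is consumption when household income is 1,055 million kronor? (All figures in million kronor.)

C = 1108.15

MPS = ΔS/ΔY = (195.42 − 132.21)/(4606 − 3703) = 63.21/903 = 0.07
MPC = 1 − MPS = 0.93
Autonomous saving = 132.21 − 0.07(3703) = -127, so a = 127
C = 127 + 0.93(1055) = 127 + 981.15 = 1108.15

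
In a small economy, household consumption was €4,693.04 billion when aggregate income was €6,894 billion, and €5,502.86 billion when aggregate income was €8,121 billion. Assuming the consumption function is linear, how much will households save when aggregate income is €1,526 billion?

MPC = (5502.86 − 4693.04)/(8121 − 6894) = 809.82/1227 = 0.66
a = 4693.04 − 0.66(6894) = 4693.04 − 4550.04 = 143
C = 143 + 0.66(1526) = 1150.16
S = 1526 − 1150.16 = 375.84

S = 375.84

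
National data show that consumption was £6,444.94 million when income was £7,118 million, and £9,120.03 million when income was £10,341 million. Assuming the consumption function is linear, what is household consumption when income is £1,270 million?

C = 1591.1

MPC = (9120.03 − 6444.94)/(10341 − 7118) = 2675.09/3223 = 0.83
a = 6444.94 − 0.83(7118) = 6444.94 − 5907.94 = 537
C = 537 + 0.83(1270) = 537 + 1054.1 = 1591.1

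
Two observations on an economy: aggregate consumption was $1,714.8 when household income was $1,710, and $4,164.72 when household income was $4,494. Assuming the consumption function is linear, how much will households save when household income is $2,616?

S = 103.92

MPC = (4164.72 − 1714.8)/(4494 − 1710) = 2449.92/2784 = 0.88
a = 1714.8 − 0.88(1710) = 1714.8 − 1504.8 = 210
C = 210 + 0.88(2616) = 2512.08
S = 2616 − 2512.08 = 103.92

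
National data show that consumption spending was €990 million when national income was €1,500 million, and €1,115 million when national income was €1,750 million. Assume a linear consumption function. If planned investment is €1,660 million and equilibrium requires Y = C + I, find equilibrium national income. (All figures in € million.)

MPC = (1115 − 990)/(1750 − 1500) = 125/250 = 0.5
a = 990 − 0.5(1500) = 240
Equilibrium: Y = 240 + 0.5Y + 1660
0.5Y = 1900, so Y = 1900/0.5 = 3800

Y = 3800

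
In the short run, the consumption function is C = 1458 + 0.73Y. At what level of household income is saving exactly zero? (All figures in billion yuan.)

Y = 5400

At break-even, C = Y: 1458 + 0.73Y = Y
0.27Y = 1458, so Y = 1458/0.27 = 5400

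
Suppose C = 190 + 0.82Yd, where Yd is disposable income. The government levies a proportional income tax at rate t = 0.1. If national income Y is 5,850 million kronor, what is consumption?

C = 4507.3

Yd = (1 − 0.1)(5850) = 0.9(5850) = 5265
C = 190 + 0.82(5265) = 190 + 4317.3 = 4507.3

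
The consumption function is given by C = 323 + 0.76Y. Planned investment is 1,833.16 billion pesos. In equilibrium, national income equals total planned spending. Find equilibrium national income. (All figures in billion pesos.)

Y = C + I = 323 + 0.76Y + 1833.16
Y − 0.76Y = 2156.16
0.24Y = 2156.16, so Y = 2156.16/0.24 = 8984

Y = 8984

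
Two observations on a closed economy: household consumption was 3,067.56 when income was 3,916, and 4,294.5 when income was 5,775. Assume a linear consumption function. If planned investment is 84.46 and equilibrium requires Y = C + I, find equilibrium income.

Y = 1669

MPC = (4294.5 − 3067.56)/(5775 − 3916) = 1226.94/1859 = 0.66
a = 3067.56 − 0.66(3916) = 483
Equilibrium: Y = 483 + 0.66Y + 84.46
0.34Y = 567.46, so Y = 567.46/0.34 = 1669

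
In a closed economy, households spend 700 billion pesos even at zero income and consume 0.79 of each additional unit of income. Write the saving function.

S = Y − C = Y − (700 + 0.79Y) = -700 + (1 − 0.79)Y

S = -700 + 0.21Y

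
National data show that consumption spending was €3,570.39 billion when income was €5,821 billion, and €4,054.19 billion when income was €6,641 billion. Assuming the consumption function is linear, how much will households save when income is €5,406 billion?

S = 2080.46

MPC = (4054.19 − 3570.39)/(6641 − 5821) = 483.8/820 = 0.59
a = 3570.39 − 0.59(5821) = 3570.39 − 3434.39 = 136
C = 136 + 0.59(5406) = 3325.54
S = 5406 − 3325.54 = 2080.46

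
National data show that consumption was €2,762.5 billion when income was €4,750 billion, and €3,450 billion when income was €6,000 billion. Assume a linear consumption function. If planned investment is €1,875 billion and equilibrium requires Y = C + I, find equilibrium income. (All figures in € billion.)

Y = 4500

MPC = (3450 − 2762.5)/(6000 − 4750) = 687.5/1250 = 0.55
a = 2762.5 − 0.55(4750) = 150
Equilibrium: Y = 150 + 0.55Y + 1875
0.45Y = 2025, so Y = 2025/0.45 = 4500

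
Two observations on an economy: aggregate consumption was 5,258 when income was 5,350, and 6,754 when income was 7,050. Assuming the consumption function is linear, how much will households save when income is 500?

MPC = (6754 − 5258)/(7050 − 5350) = 1496/1700 = 0.88
a = 5258 − 0.88(5350) = 5258 − 4708 = 550
C = 550 + 0.88(500) = 990
S = 500 − 990 = -490

S = -490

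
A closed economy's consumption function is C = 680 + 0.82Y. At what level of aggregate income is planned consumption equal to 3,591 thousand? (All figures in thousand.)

Y = 3550

680 + 0.82Y = 3591
0.82Y = 2911, so Y = 2911/0.82 = 3550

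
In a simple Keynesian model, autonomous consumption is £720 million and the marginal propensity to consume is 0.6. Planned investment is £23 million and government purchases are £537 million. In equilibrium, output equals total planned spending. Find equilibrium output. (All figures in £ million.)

Y = 3200

Y = C + I + G = 720 + 0.6Y + 23 + 537
Y − 0.6Y = 1280
0.4Y = 1280, so Y = 1280/0.4 = 3200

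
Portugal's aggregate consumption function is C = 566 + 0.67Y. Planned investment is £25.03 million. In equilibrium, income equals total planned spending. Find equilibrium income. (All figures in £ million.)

Y = 1791

Y = C + I = 566 + 0.67Y + 25.03
Y − 0.67Y = 591.03
0.33Y = 591.03, so Y = 591.03/0.33 = 1791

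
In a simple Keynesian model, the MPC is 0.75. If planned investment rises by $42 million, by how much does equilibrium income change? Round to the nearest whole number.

The multiplier is 1/(1 − MPC) = 1/0.25.
ΔY = 42/0.25 = 168.00 ≈ 168

ΔY ≈ 168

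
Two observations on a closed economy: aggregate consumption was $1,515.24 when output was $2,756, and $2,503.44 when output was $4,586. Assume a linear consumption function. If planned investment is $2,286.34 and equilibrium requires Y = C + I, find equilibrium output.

Y = 5029

MPC = (2503.44 − 1515.24)/(4586 − 2756) = 988.2/1830 = 0.54
a = 1515.24 − 0.54(2756) = 27
Equilibrium: Y = 27 + 0.54Y + 2286.34
0.46Y = 2313.34, so Y = 2313.34/0.46 = 5029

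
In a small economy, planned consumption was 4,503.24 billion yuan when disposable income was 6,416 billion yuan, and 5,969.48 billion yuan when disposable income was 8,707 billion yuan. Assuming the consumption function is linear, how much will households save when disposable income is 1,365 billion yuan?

MPC = (5969.48 − 4503.24)/(8707 − 6416) = 1466.24/2291 = 0.64
a = 4503.24 − 0.64(6416) = 4503.24 − 4106.24 = 397
C = 397 + 0.64(1365) = 1270.6
S = 1365 − 1270.6 = 94.4

S = 94.4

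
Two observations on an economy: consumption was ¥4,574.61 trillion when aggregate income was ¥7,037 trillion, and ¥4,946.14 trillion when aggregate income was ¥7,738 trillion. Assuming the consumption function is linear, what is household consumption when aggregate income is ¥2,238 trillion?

C = 2031.14

MPC = (4946.14 − 4574.61)/(7738 − 7037) = 371.53/701 = 0.53
a = 4574.61 − 0.53(7037) = 4574.61 − 3729.61 = 845
C = 845 + 0.53(2238) = 845 + 1186.14 = 2031.14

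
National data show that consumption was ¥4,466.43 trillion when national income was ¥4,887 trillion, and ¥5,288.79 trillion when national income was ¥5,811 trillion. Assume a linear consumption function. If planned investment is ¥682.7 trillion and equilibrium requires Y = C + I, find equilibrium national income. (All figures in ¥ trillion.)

MPC = (5288.79 − 4466.43)/(5811 − 4887) = 822.36/924 = 0.89
a = 4466.43 − 0.89(4887) = 117
Equilibrium: Y = 117 + 0.89Y + 682.7
0.11Y = 799.7, so Y = 799.7/0.11 = 7270

Y = 7270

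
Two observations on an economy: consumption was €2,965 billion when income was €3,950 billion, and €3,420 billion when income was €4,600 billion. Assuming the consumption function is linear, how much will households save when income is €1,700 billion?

MPC = (3420 − 2965)/(4600 − 3950) = 455/650 = 0.7
a = 2965 − 0.7(3950) = 2965 − 2765 = 200
C = 200 + 0.7(1700) = 1390
S = 1700 − 1390 = 310

S = 310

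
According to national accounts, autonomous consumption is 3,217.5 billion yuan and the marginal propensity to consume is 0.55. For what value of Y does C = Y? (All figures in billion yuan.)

Y = 7150

At break-even, C = Y: 3217.5 + 0.55Y = Y
0.45Y = 3217.5, so Y = 3217.5/0.45 = 7150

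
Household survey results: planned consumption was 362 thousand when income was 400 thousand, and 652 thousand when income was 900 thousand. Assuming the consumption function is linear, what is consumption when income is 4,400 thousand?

C = 2682

MPC = (652 − 362)/(900 − 400) = 290/500 = 0.58
a = 362 − 0.58(400) = 362 − 232 = 130
C = 130 + 0.58(4400) = 130 + 2552 = 2682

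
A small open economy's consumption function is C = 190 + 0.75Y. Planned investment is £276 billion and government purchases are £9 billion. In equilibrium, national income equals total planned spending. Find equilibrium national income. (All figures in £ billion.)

Y = C + I + G = 190 + 0.75Y + 276 + 9
Y − 0.75Y = 475
0.25Y = 475, so Y = 475/0.25 = 1900

Y = 1900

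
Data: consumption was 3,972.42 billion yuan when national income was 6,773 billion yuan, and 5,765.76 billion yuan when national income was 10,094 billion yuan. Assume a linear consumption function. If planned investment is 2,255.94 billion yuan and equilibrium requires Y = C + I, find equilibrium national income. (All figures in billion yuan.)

MPC = (5765.76 − 3972.42)/(10094 − 6773) = 1793.34/3321 = 0.54
a = 3972.42 − 0.54(6773) = 315
Equilibrium: Y = 315 + 0.54Y + 2255.94
0.46Y = 2570.94, so Y = 2570.94/0.46 = 5589

Y = 5589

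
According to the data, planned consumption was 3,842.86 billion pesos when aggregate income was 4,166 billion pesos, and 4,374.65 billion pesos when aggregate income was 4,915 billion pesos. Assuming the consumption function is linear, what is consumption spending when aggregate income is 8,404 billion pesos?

C = 6851.84

MPC = (4374.65 − 3842.86)/(4915 − 4166) = 531.79/749 = 0.71
a = 3842.86 − 0.71(4166) = 3842.86 − 2957.86 = 885
C = 885 + 0.71(8404) = 885 + 5966.84 = 6851.84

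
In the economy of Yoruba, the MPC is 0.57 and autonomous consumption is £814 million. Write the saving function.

S = Y − C = Y − (814 + 0.57Y) = -814 + (1 − 0.57)Y

S = -814 + 0.43Y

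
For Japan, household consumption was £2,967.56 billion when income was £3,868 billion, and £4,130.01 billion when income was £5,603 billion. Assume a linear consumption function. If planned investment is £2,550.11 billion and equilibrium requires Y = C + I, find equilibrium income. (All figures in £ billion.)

MPC = (4130.01 − 2967.56)/(5603 − 3868) = 1162.45/1735 = 0.67
a = 2967.56 − 0.67(3868) = 376
Equilibrium: Y = 376 + 0.67Y + 2550.11
0.33Y = 2926.11, so Y = 2926.11/0.33 = 8867

Y = 8867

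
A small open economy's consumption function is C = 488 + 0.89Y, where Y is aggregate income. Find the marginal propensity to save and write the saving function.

MPS = 1 − MPC = 1 − 0.89 = 0.11
S = Y − C = -488 + 0.11Y

MPS = 0.11; S = -488 + 0.11Y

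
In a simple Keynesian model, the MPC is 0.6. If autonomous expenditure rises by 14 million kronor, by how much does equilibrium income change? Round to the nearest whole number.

ΔY ≈ 35

The multiplier is 1/(1 − MPC) = 1/0.4.
ΔY = 14/0.4 = 35.00 ≈ 35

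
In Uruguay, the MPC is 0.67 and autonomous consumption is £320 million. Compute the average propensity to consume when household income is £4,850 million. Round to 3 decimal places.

C = 320 + 0.67(4850) = 3569.5
APC = C/Y = 3569.5/4850 = 0.736

APC = 0.736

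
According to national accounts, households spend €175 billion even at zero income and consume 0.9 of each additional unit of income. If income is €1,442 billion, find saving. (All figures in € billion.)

S = -30.8

C = 175 + 0.9(1442) = 175 + 1297.8 = 1472.8
S = Y − C = 1442 − 1472.8 = -30.8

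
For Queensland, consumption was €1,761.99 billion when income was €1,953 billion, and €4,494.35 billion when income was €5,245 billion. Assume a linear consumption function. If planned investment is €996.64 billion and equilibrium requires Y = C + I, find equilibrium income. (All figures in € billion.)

Y = 6692

MPC = (4494.35 − 1761.99)/(5245 − 1953) = 2732.36/3292 = 0.83
a = 1761.99 − 0.83(1953) = 141
Equilibrium: Y = 141 + 0.83Y + 996.64
0.17Y = 1137.64, so Y = 1137.64/0.17 = 6692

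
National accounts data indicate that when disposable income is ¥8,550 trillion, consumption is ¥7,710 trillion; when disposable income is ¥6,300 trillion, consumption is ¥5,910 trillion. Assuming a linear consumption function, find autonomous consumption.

a = 870

MPC = ΔC/ΔY = (7710 − 5910)/(8550 − 6300) = 1800/2250 = 0.8
a = C − MPC·Y = 5910 − 0.8(6300) = 5910 − 5040 = 870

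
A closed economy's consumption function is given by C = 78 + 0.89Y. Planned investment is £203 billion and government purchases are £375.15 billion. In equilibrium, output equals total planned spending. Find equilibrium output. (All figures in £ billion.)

Y = C + I + G = 78 + 0.89Y + 203 + 375.15
Y − 0.89Y = 656.15
0.11Y = 656.15, so Y = 656.15/0.11 = 5965

Y = 5965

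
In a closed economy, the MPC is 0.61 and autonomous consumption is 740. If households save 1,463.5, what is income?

S = Y − C = -740 + 0.39Y
-740 + 0.39Y = 1463.5, so 0.39Y = 2203.5 and Y = 5650

Y = 5650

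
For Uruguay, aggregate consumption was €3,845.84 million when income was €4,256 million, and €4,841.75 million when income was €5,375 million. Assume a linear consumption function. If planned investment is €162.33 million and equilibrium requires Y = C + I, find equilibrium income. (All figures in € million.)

MPC = (4841.75 − 3845.84)/(5375 − 4256) = 995.91/1119 = 0.89
a = 3845.84 − 0.89(4256) = 58
Equilibrium: Y = 58 + 0.89Y + 162.33
0.11Y = 220.33, so Y = 220.33/0.11 = 2003

Y = 2003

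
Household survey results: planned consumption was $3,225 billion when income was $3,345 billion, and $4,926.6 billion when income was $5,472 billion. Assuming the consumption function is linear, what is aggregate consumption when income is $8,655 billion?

MPC = (4926.6 − 3225)/(5472 − 3345) = 1701.6/2127 = 0.8
a = 3225 − 0.8(3345) = 3225 − 2676 = 549
C = 549 + 0.8(8655) = 549 + 6924 = 7473

C = 7473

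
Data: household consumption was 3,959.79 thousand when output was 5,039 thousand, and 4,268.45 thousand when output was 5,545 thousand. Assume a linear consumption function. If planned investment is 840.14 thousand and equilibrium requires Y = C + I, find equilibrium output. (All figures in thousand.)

Y = 4426

MPC = (4268.45 − 3959.79)/(5545 − 5039) = 308.66/506 = 0.61
a = 3959.79 − 0.61(5039) = 886
Equilibrium: Y = 886 + 0.61Y + 840.14
0.39Y = 1726.14, so Y = 1726.14/0.39 = 4426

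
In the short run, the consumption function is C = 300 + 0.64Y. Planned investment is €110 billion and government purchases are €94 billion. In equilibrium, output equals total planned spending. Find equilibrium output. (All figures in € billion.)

Y = 1400

Y = C + I + G = 300 + 0.64Y + 110 + 94
Y − 0.64Y = 504
0.36Y = 504, so Y = 504/0.36 = 1400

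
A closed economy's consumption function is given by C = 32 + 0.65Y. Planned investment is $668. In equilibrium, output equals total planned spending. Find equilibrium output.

Y = 2000

Y = C + I = 32 + 0.65Y + 668
Y − 0.65Y = 700
0.35Y = 700, so Y = 700/0.35 = 2000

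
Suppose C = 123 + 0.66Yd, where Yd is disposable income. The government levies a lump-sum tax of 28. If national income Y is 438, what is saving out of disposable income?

Yd = Y − T = 438 − 28 = 410
C = 123 + 0.66(410) = 123 + 270.6 = 393.6
S = Yd − C = 410 − 393.6 = 16.4

S = 16.4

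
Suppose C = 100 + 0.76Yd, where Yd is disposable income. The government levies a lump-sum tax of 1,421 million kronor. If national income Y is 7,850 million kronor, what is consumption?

Yd = Y − T = 7850 − 1421 = 6429
C = 100 + 0.76(6429) = 100 + 4886.04 = 4986.04

C = 4986.04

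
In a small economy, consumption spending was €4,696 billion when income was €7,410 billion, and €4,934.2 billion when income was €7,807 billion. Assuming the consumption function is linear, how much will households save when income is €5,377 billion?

S = 1900.8

MPC = (4934.2 − 4696)/(7807 − 7410) = 238.2/397 = 0.6
a = 4696 − 0.6(7410) = 4696 − 4446 = 250
C = 250 + 0.6(5377) = 3476.2
S = 5377 − 3476.2 = 1900.8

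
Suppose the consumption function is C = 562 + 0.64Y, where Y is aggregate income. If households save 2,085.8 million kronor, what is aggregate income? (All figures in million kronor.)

Y = 7355

S = Y − C = -562 + 0.36Y
-562 + 0.36Y = 2085.8, so 0.36Y = 2647.8 and Y = 7355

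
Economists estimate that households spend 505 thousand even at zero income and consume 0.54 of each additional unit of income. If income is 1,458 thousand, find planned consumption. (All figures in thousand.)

C = 505 + 0.54(1458) = 505 + 787.32 = 1292.32

C = 1292.32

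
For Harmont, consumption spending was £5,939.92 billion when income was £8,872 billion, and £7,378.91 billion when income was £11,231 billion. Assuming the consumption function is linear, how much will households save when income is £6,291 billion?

MPC = (7378.91 − 5939.92)/(11231 − 8872) = 1438.99/2359 = 0.61
a = 5939.92 − 0.61(8872) = 5939.92 − 5411.92 = 528
C = 528 + 0.61(6291) = 4365.51
S = 6291 − 4365.51 = 1925.49

S = 1925.49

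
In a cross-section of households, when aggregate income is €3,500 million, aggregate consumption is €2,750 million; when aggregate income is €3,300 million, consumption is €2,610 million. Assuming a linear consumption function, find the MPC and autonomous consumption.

MPC = ΔC/ΔY = (2750 − 2610)/(3500 − 3300) = 140/200 = 0.7
a = C − MPC·Y = 2610 − 0.7(3300) = 2610 − 2310 = 300

MPC = 0.7; a = 300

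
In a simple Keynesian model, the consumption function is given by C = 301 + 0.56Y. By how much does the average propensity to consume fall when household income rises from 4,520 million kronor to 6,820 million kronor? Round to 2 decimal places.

At Y = 4520: C = 301 + 0.56(4520) = 2832.2, APC = 2832.2/4520 = 0.627
At Y = 6820: C = 4120.2, APC = 4120.2/6820 = 0.604
Fall in APC = 0.627 − 0.604 = 0.023 ≈ 0.02

ΔAPC = 0.02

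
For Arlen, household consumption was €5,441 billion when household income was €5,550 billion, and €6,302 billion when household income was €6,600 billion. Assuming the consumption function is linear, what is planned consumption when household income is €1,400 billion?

MPC = (6302 − 5441)/(6600 − 5550) = 861/1050 = 0.82
a = 5441 − 0.82(5550) = 5441 − 4551 = 890
C = 890 + 0.82(1400) = 890 + 1148 = 2038

C = 2038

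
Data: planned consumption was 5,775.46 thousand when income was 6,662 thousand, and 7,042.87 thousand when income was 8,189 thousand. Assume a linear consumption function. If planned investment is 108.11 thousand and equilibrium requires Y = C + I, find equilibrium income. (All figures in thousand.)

MPC = (7042.87 − 5775.46)/(8189 − 6662) = 1267.41/1527 = 0.83
a = 5775.46 − 0.83(6662) = 246
Equilibrium: Y = 246 + 0.83Y + 108.11
0.17Y = 354.11, so Y = 354.11/0.17 = 2083

Y = 2083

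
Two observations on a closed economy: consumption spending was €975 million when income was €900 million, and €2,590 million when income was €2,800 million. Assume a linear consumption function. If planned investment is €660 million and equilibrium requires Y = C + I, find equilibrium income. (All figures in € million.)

Y = 5800

MPC = (2590 − 975)/(2800 − 900) = 1615/1900 = 0.85
a = 975 − 0.85(900) = 210
Equilibrium: Y = 210 + 0.85Y + 660
0.15Y = 870, so Y = 870/0.15 = 5800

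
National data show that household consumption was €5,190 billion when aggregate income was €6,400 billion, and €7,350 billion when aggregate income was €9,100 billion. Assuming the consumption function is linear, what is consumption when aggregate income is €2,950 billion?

MPC = (7350 − 5190)/(9100 − 6400) = 2160/2700 = 0.8
a = 5190 − 0.8(6400) = 5190 − 5120 = 70
C = 70 + 0.8(2950) = 70 + 2360 = 2430

C = 2430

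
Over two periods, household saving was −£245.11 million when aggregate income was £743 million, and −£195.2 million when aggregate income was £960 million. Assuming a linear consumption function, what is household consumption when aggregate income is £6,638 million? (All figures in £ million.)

MPS = ΔS/ΔY = (-195.2 − (-245.11))/(960 − 743) = 49.91/217 = 0.23
MPC = 1 − MPS = 0.77
Autonomous saving = -245.11 − 0.23(743) = -416, so a = 416
C = 416 + 0.77(6638) = 416 + 5111.26 = 5527.26

C = 5527.26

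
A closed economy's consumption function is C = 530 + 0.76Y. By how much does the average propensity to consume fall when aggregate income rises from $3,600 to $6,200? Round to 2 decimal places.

At Y = 3600: C = 530 + 0.76(3600) = 3266, APC = 3266/3600 = 0.907
At Y = 6200: C = 5242, APC = 5242/6200 = 0.845
Fall in APC = 0.907 − 0.845 = 0.062 ≈ 0.06

ΔAPC = 0.06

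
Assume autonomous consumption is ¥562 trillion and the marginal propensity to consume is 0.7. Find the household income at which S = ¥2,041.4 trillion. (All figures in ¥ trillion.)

S = Y − C = -562 + 0.3Y
-562 + 0.3Y = 2041.4, so 0.3Y = 2603.4 and Y = 8678

Y = 8678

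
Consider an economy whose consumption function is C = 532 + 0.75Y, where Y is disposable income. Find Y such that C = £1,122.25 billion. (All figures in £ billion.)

Y = 787

532 + 0.75Y = 1122.25
0.75Y = 590.25, so Y = 590.25/0.75 = 787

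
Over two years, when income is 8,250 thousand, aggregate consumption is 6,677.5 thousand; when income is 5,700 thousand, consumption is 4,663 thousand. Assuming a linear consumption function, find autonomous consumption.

a = 160

MPC = ΔC/ΔY = (6677.5 − 4663)/(8250 − 5700) = 2014.5/2550 = 0.79
a = C − MPC·Y = 4663 − 0.79(5700) = 4663 − 4503 = 160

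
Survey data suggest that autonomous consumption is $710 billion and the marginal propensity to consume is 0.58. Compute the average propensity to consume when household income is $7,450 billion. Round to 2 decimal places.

APC = 0.68

C = 710 + 0.58(7450) = 5031
APC = C/Y = 5031/7450 = 0.68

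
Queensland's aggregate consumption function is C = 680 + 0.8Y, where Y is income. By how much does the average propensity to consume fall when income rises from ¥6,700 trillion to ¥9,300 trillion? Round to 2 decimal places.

ΔAPC = 0.03

At Y = 6700: C = 680 + 0.8(6700) = 6040, APC = 6040/6700 = 0.901
At Y = 9300: C = 8120, APC = 8120/9300 = 0.873
Fall in APC = 0.901 − 0.873 = 0.028 ≈ 0.03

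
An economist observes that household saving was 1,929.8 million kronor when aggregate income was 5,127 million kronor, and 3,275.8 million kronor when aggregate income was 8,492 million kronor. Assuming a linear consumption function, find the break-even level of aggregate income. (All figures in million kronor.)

MPS = ΔS/ΔY = (3275.8 − 1929.8)/(8492 − 5127) = 1346/3365 = 0.4
MPC = 1 − MPS = 0.6
From S(5127) = 1929.8: −a + 0.4(5127) = 1929.8, so a = 2050.8 − 1929.8 = 121
Break-even (S = 0): Y = a/MPS = 121/0.4 = 302.5

Y = 302.5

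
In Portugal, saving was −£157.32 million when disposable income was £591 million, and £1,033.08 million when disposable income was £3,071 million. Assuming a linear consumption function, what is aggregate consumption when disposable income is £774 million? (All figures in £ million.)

MPS = ΔS/ΔY = (1033.08 − (-157.32))/(3071 − 591) = 1190.4/2480 = 0.48
MPC = 1 − MPS = 0.52
Autonomous saving = -157.32 − 0.48(591) = -441, so a = 441
C = 441 + 0.52(774) = 441 + 402.48 = 843.48

C = 843.48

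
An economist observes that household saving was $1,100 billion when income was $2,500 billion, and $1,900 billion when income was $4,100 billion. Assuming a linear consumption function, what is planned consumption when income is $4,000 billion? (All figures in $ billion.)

C = 2150

MPS = ΔS/ΔY = (1900 − 1100)/(4100 − 2500) = 800/1600 = 0.5
MPC = 1 − MPS = 0.5
Autonomous saving = 1100 − 0.5(2500) = -150, so a = 150
C = 150 + 0.5(4000) = 150 + 2000 = 2150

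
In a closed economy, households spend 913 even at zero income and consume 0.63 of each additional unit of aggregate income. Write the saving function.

S = -913 + 0.37Y

S = Y − C = Y − (913 + 0.63Y) = -913 + (1 − 0.63)Y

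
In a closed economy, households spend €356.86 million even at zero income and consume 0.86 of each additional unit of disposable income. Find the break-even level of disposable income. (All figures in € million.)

Y = 2549

At break-even, C = Y: 356.86 + 0.86Y = Y
0.14Y = 356.86, so Y = 356.86/0.14 = 2549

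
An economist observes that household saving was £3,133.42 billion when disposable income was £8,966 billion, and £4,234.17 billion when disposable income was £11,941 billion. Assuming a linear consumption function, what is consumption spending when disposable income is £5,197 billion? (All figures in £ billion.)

MPS = ΔS/ΔY = (4234.17 − 3133.42)/(11941 − 8966) = 1100.75/2975 = 0.37
MPC = 1 − MPS = 0.63
Autonomous saving = 3133.42 − 0.37(8966) = -184, so a = 184
C = 184 + 0.63(5197) = 184 + 3274.11 = 3458.11

C = 3458.11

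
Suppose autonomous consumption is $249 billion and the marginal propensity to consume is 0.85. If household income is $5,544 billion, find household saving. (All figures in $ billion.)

C = 249 + 0.85(5544) = 249 + 4712.4 = 4961.4
S = Y − C = 5544 − 4961.4 = 582.6

S = 582.6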